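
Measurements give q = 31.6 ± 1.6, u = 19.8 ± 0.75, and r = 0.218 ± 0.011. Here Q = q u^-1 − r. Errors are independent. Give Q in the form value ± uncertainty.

1.38 ± 0.102

Let p = q·u^-1 = 1.60. δp/p = √((1·δq/q)² + (-1·δu/u)²) = √(0.00256 + 0.00143) = 0.0632, so δp = 0.101.
Q = p − r: δQ = √(δp² + δr²) = √(0.0102 + 0.000121) = 0.102
Q = 1.38.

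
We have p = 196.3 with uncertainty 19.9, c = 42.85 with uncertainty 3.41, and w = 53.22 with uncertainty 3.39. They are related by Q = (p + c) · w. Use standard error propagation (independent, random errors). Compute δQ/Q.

0.106

Let u = p + c = 239.2. δu = √(δp² + δc²) = √(396 + 11.6) = 20.2, so δu/u = 0.0844.
Q is then a monomial in u, w:
δQ/Q = √((δu/u)² + (1·δw/w)²) = √(0.00713 + 0.00406) = 0.106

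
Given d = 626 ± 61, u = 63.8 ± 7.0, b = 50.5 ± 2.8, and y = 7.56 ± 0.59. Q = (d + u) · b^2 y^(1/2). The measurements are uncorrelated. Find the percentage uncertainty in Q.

Let w = d + u = 690. δw = √(δd² + δu²) = √(3720 + 49.0) = 61.4, so δw/w = 0.0890.
Q is then a monomial in w, b, y:
δQ/Q = √((δw/w)² + (2·δb/b)² + (½·δy/y)²) = √(0.00792 + 0.0123 + 0.00152) = 0.147

14.7%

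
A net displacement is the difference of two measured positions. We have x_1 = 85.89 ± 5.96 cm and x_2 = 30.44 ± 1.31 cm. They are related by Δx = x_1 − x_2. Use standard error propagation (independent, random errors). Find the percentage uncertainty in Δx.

Δx is a linear combination, so absolute uncertainties add in quadrature:
  (δx_1)² = 35.5;  (δx_2)² = 1.72
δΔx = √(37.2) = 6.10 cm
Δx = 55.45 cm, so δΔx/Δx = 6.10/55.45 = 0.110.

11.0%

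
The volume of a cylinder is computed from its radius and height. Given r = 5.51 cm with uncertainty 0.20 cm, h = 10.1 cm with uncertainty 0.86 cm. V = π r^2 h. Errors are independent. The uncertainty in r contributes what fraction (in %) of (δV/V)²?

42.1%

(δV/V)² = (2·δr/r)² + (1·δh/h)²
  r term: (2×0.0363)² = 0.00527
  h term: (1×0.0851)² = 0.00725
Total = 0.0125. Share from r = 0.00527/0.0125 = 0.421.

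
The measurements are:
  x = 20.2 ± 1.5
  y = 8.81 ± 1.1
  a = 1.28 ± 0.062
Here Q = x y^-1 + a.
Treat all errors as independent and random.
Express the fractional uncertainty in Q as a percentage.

Let p = x·y^-1 = 2.29. δp/p = √((1·δx/x)² + (-1·δy/y)²) = √(0.00551 + 0.0156) = 0.145, so δp = 0.333.
Q = p + a: δQ = √(δp² + δa²) = √(0.111 + 0.00384) = 0.339
Q = 3.57, so δQ/Q = 0.339/3.57 = 0.0948.

9.48%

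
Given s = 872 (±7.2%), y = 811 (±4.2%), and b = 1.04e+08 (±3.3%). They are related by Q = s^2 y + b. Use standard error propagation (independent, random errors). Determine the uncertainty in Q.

Let p = s^2·y = 6.17e+08. δp/p = √((2·δs/s)² + (1·δy/y)²) = √(0.0207 + 0.00176) = 0.150, so δp = 9.25e+07.
Q = p + b: δQ = √(δp² + δb²) = √(8.56e+15 + 1.18e+13) = 9.26e+07

9.26e+07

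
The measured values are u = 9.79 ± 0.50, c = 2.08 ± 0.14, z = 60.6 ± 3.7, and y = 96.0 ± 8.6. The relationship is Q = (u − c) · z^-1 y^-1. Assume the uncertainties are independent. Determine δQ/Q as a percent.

12.8%

Let w = u − c = 7.71. δw = √(δu² + δc²) = √(0.250 + 0.0196) = 0.519, so δw/w = 0.0673.
Q is then a monomial in w, z, y:
δQ/Q = √((δw/w)² + (-1·δz/z)² + (-1·δy/y)²) = √(0.00454 + 0.00373 + 0.00803) = 0.128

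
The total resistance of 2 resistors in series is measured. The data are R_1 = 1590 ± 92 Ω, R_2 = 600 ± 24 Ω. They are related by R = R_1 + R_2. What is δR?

Sums and differences: (δR)² = Σ (cᵢ δxᵢ)².
  (δR_1)² = 8460;  (δR_2)² = 576
δR = √(9040) = 95.1 Ω

95.1 Ω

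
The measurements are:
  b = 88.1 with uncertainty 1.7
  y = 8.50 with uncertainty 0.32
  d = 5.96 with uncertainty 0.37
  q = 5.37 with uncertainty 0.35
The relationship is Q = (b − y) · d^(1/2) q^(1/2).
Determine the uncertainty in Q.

Let u = b − y = 79.6. δu = √(δb² + δy²) = √(2.89 + 0.102) = 1.73, so δu/u = 0.0217.
Q is then a monomial in u, d, q:
δQ/Q = √((δu/u)² + (½·δd/d)² + (½·δq/q)²) = √(0.000472 + 0.000963 + 0.00106) = 0.0500
Q = 450, so δQ = 0.0500 × 450 = 22.5.

22.5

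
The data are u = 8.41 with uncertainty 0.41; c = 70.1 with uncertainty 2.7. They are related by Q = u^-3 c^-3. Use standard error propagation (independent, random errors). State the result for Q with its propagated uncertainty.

(4.88 ± 0.910) × 10^-9

For a monomial Q ∝ u^-3, c^-3, fractional errors add in quadrature:
  (-3·δu/u)² = (-3×0.0488)² = 0.0214;  (-3·δc/c)² = (-3×0.0385)² = 0.0134
δQ/Q = √(0.0347) = 0.186
Q = 4.88e-09, so δQ = 0.186 × 4.88e-09 = 9.1e-10.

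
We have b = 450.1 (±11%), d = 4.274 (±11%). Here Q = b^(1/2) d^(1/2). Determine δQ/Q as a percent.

7.78%

Relative error in a monomial: (δQ/Q)² = Σ (nᵢ · δxᵢ/xᵢ)².
  (½·δb/b)² = (0.5×0.110)² = 0.00302;  (½·δd/d)² = (0.5×0.110)² = 0.00302
δQ/Q = √(0.00605) = 0.0778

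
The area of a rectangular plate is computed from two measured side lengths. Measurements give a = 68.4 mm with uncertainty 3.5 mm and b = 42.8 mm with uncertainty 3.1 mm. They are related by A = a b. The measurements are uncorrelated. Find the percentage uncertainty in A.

Relative error in a monomial: (δA/A)² = Σ (nᵢ · δxᵢ/xᵢ)².
  (1·δa/a)² = (1×0.0512)² = 0.00262;  (1·δb/b)² = (1×0.0724)² = 0.00525
δA/A = √(0.00786) = 0.0887

8.87%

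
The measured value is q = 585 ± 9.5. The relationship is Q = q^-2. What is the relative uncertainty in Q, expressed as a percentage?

Relative error in a monomial: (δQ/Q)² = Σ (nᵢ · δxᵢ/xᵢ)².
  (-2·δq/q)² = (-2×0.0162)² = 0.00105
δQ/Q = √(0.00105) = 0.0325

3.25%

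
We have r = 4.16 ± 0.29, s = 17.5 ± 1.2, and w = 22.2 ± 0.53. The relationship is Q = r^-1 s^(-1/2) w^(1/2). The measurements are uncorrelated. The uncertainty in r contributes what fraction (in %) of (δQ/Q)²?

78.7%

(δQ/Q)² = (-1·δr/r)² + (−½·δs/s)² + (½·δw/w)²
  r term: (-1×0.0697)² = 0.00486
  s term: (-0.5×0.0686)² = 0.00118
  w term: (0.5×0.0239)² = 0.000142
Total = 0.00618. Share from r = 0.00486/0.00618 = 0.787.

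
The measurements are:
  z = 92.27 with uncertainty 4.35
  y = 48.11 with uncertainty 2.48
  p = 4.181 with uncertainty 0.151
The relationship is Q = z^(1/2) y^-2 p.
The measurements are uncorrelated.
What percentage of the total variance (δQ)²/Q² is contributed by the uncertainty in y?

(δQ/Q)² = (½·δz/z)² + (-2·δy/y)² + (1·δp/p)²
  z term: (0.5×0.0471)² = 0.000556
  y term: (-2×0.0515)² = 0.0106
  p term: (1×0.0361)² = 0.00130
Total = 0.0125. Share from y = 0.0106/0.0125 = 0.851.

85.1%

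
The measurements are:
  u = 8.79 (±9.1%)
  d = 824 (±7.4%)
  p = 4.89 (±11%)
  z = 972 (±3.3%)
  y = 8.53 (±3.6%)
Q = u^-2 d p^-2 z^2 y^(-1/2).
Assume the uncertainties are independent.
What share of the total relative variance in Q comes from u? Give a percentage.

36.1%

(δQ/Q)² = (-2·δu/u)² + (1·δd/d)² + (-2·δp/p)² + (2·δz/z)² + (−½·δy/y)²
  u term: (-2×0.0910)² = 0.0331
  d term: (1×0.0740)² = 0.00548
  p term: (-2×0.110)² = 0.0484
  z term: (2×0.0330)² = 0.00436
  y term: (-0.5×0.0360)² = 0.000324
Total = 0.0917. Share from u = 0.0331/0.0917 = 0.361.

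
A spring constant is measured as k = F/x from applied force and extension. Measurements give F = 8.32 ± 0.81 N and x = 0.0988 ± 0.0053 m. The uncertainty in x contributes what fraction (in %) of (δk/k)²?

(δk/k)² = (1·δF/F)² + (-1·δx/x)²
  F term: (1×0.0974)² = 0.00948
  x term: (-1×0.0536)² = 0.00288
Total = 0.0124. Share from x = 0.00288/0.0124 = 0.233.

23.3%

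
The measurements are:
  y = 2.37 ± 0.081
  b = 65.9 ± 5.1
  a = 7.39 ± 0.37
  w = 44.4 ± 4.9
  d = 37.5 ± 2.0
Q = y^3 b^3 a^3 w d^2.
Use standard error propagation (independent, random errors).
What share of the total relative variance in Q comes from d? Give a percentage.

10.3%

(δQ/Q)² = (3·δy/y)² + (3·δb/b)² + (3·δa/a)² + (1·δw/w)² + (2·δd/d)²
  y term: (3×0.0342)² = 0.0105
  b term: (3×0.0774)² = 0.0539
  a term: (3×0.0501)² = 0.0226
  w term: (1×0.110)² = 0.0122
  d term: (2×0.0533)² = 0.0114
Total = 0.111. Share from d = 0.0114/0.111 = 0.103.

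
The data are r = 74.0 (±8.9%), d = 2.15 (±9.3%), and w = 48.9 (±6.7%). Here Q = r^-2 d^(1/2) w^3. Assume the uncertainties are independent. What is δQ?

Products/powers → add relative errors in quadrature, weighted by exponent:
  (-2·δr/r)² = (-2×0.0890)² = 0.0317;  (½·δd/d)² = (0.5×0.0930)² = 0.00216;  (3·δw/w)² = (3×0.0670)² = 0.0404
δQ/Q = √(0.0742) = 0.272
Q = 31.3, so δQ = 0.272 × 31.3 = 8.53.

8.53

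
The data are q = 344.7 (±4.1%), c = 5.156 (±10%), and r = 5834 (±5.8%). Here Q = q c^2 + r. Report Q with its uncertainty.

15000 ± 1900

Let p = q·c^2 = 9164. δp/p = √((1·δq/q)² + (2·δc/c)²) = √(0.00168 + 0.0400) = 0.204, so δp = 1870.
Q = p + r: δQ = √(δp² + δr²) = √(3.5e+06 + 1.14e+05) = 1900
Q = 15000.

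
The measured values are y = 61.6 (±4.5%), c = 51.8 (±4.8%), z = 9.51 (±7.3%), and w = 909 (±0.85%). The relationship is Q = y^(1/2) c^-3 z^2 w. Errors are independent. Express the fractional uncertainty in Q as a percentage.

20.6%

Q is a product of powers, so relative uncertainties combine in quadrature:
  (½·δy/y)² = (0.5×0.0450)² = 0.000506;  (-3·δc/c)² = (-3×0.0480)² = 0.0207;  (2·δz/z)² = (2×0.0730)² = 0.0213;  (1·δw/w)² = (1×0.00850)² = 7.23e-05
δQ/Q = √(0.0426) = 0.206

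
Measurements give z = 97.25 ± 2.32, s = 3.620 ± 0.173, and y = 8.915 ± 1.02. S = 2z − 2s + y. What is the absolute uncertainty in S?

4.76

Sums and differences: (δS)² = Σ (cᵢ δxᵢ)².
  (2·δz)² = 21.5;  (2·δs)² = 0.120;  (δy)² = 1.04
δS = √(22.7) = 4.76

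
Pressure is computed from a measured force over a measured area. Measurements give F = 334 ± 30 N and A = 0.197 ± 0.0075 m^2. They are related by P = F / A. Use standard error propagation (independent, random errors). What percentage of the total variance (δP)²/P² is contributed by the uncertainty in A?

15.2%

(δP/P)² = (1·δF/F)² + (-1·δA/A)²
  F term: (1×0.0898)² = 0.00807
  A term: (-1×0.0381)² = 0.00145
Total = 0.00952. Share from A = 0.00145/0.00952 = 0.152.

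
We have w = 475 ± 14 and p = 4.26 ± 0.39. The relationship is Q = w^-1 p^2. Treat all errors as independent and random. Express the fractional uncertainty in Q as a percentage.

Each factor contributes (exponent × relative error)² to (δQ/Q)²:
  (-1·δw/w)² = (-1×0.0295)² = 0.000869;  (2·δp/p)² = (2×0.0915)² = 0.0335
δQ/Q = √(0.0344) = 0.185

18.5%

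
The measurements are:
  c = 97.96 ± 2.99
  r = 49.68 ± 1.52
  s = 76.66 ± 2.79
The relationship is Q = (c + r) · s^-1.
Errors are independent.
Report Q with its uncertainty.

Let u = c + r = 147.6. δu = √(δc² + δr²) = √(8.94 + 2.31) = 3.35, so δu/u = 0.0227.
Q is then a monomial in u, s:
δQ/Q = √((δu/u)² + (-1·δs/s)²) = √(0.000516 + 0.00132) = 0.0429
Q = 1.926, so δQ = 0.0429 × 1.926 = 0.0826.

1.926 ± 0.0826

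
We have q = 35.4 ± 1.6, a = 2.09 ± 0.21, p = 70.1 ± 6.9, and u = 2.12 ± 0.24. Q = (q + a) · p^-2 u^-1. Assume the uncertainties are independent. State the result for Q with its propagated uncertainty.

0.00360 ± 0.000832

Let w = q + a = 37.5. δw = √(δq² + δa²) = √(2.56 + 0.0441) = 1.61, so δw/w = 0.0430.
Q is then a monomial in w, p, u:
δQ/Q = √((δw/w)² + (-2·δp/p)² + (-1·δu/u)²) = √(0.00185 + 0.0388 + 0.0128) = 0.231
Q = 0.00360, so δQ = 0.231 × 0.00360 = 0.000832.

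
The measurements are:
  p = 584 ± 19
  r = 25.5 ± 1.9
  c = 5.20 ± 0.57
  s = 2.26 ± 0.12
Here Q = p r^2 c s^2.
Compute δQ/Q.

0.216

Products/powers → add relative errors in quadrature, weighted by exponent:
  (1·δp/p)² = (1×0.0325)² = 0.00106;  (2·δr/r)² = (2×0.0745)² = 0.0222;  (1·δc/c)² = (1×0.110)² = 0.0120;  (2·δs/s)² = (2×0.0531)² = 0.0113
δQ/Q = √(0.0466) = 0.216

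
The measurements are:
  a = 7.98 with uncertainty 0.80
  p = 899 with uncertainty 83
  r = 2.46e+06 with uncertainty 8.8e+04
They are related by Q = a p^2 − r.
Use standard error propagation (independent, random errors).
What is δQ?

1.36e+06

Let w = a·p^2 = 6.45e+06. δw/w = √((1·δa/a)² + (2·δp/p)²) = √(0.0101 + 0.0341) = 0.210, so δw = 1.36e+06.
Q = w − r: δQ = √(δw² + δr²) = √(1.84e+12 + 7.74e+09) = 1.36e+06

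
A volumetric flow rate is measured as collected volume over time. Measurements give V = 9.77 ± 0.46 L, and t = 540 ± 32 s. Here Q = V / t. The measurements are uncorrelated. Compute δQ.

0.00137 L/s

Q is a product of powers, so relative uncertainties combine in quadrature:
  (1·δV/V)² = (1×0.0471)² = 0.00222;  (-1·δt/t)² = (-1×0.0593)² = 0.00351
δQ/Q = √(0.00573) = 0.0757
Q = 0.0181 L/s, so δQ = 0.0757 × 0.0181 = 0.00137 L/s.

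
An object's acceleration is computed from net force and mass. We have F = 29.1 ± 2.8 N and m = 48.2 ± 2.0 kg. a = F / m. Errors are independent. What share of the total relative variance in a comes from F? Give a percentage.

84.3%

(δa/a)² = (1·δF/F)² + (-1·δm/m)²
  F term: (1×0.0962)² = 0.00926
  m term: (-1×0.0415)² = 0.00172
Total = 0.0110. Share from F = 0.00926/0.0110 = 0.843.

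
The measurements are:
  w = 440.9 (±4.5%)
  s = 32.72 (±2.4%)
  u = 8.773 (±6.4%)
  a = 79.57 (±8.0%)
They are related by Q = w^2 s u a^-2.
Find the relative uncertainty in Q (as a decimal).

0.196

Products/powers → add relative errors in quadrature, weighted by exponent:
  (2·δw/w)² = (2×0.0450)² = 0.00810;  (1·δs/s)² = (1×0.0240)² = 0.000576;  (1·δu/u)² = (1×0.0640)² = 0.00410;  (-2·δa/a)² = (-2×0.0800)² = 0.0256
δQ/Q = √(0.0384) = 0.196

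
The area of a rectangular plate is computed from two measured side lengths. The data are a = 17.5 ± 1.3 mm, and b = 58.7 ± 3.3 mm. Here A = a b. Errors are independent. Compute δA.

A is a product of powers, so relative uncertainties combine in quadrature:
  (1·δa/a)² = (1×0.0743)² = 0.00552;  (1·δb/b)² = (1×0.0562)² = 0.00316
δA/A = √(0.00868) = 0.0932
A = 1030 mm^2, so δA = 0.0932 × 1030 = 95.7 mm^2.

95.7 mm^2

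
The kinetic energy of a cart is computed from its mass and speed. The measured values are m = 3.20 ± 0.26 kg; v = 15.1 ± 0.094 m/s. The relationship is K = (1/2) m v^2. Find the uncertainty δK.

Since K is a product/quotient, work with relative uncertainties:
  (1·δm/m)² = (1×0.0813)² = 0.00660;  (2·δv/v)² = (2×0.00623)² = 0.000155
δK/K = √(0.00676) = 0.0822
K = 365 J, so δK = 0.0822 × 365 = 30.0 J.

30.0 J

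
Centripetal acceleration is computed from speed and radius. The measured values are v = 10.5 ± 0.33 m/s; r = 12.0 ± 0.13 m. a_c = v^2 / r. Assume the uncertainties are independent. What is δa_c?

0.586 m/s^2

Products/powers → add relative errors in quadrature, weighted by exponent:
  (2·δv/v)² = (2×0.0314)² = 0.00395;  (-1·δr/r)² = (-1×0.0108)² = 0.000117
δa_c/a_c = √(0.00407) = 0.0638
a_c = 9.19 m/s^2, so δa_c = 0.0638 × 9.19 = 0.586 m/s^2.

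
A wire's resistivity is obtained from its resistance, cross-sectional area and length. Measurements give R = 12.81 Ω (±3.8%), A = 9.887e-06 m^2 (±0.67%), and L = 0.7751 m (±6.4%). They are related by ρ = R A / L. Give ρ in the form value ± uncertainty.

Since ρ is a product/quotient, work with relative uncertainties:
  (1·δR/R)² = (1×0.0380)² = 0.00144;  (1·δA/A)² = (1×0.00670)² = 4.49e-05;  (-1·δL/L)² = (-1×0.0640)² = 0.00410
δρ/ρ = √(0.00558) = 0.0747
ρ = 0.0001634 Ω·m, so δρ = 0.0747 × 0.0001634 = 1.22e-05 Ω·m.

(1.634 ± 0.122) × 10^-4 Ω·m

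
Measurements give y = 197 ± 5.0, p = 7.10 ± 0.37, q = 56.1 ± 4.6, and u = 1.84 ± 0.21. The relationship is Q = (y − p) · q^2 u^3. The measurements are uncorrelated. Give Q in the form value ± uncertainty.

(3.72 ± 1.42) × 10^6

Let w = y − p = 190. δw = √(δy² + δp²) = √(25.0 + 0.137) = 5.01, so δw/w = 0.0264.
Q is then a monomial in w, q, u:
δQ/Q = √((δw/w)² + (2·δq/q)² + (3·δu/u)²) = √(0.000697 + 0.0269 + 0.117) = 0.381
Q = 3.72e+06, so δQ = 0.381 × 3.72e+06 = 1.42e+06.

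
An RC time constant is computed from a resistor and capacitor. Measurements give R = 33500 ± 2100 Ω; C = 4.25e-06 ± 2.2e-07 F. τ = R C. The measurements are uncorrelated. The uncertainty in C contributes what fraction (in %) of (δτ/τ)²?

(δτ/τ)² = (1·δR/R)² + (1·δC/C)²
  R term: (1×0.0627)² = 0.00393
  C term: (1×0.0518)² = 0.00268
Total = 0.00661. Share from C = 0.00268/0.00661 = 0.405.

40.5%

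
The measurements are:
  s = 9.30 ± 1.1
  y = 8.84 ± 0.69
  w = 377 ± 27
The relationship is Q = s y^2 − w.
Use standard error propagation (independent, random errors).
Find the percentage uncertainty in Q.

41.4%

Let p = s·y^2 = 727. δp/p = √((1·δs/s)² + (2·δy/y)²) = √(0.0140 + 0.0244) = 0.196, so δp = 142.
Q = p − w: δQ = √(δp² + δw²) = √(20300 + 729) = 145
Q = 350, so δQ/Q = 145/350 = 0.414.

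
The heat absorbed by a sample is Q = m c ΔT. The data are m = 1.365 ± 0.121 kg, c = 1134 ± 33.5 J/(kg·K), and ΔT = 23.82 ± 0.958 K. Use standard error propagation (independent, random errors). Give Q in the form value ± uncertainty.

Q is a product of powers, so relative uncertainties combine in quadrature:
  (1·δm/m)² = (1×0.0886)² = 0.00786;  (1·δc/c)² = (1×0.0295)² = 0.000873;  (1·δΔT/ΔT)² = (1×0.0402)² = 0.00162
δQ/Q = √(0.0103) = 0.102
Q = 36870 J, so δQ = 0.102 × 36870 = 3750 J.

36870 ± 3750 J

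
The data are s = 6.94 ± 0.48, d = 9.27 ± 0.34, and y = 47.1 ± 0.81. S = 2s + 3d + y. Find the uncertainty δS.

Absolute uncertainties add in quadrature for a linear combination:
  (2·δs)² = 0.922;  (3·δd)² = 1.04;  (δy)² = 0.656
δS = √(2.62) = 1.62

1.62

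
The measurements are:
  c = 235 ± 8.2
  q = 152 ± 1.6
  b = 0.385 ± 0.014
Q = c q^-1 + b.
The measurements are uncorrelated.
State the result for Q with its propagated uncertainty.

Let p = c·q^-1 = 1.55. δp/p = √((1·δc/c)² + (-1·δq/q)²) = √(0.00122 + 0.000111) = 0.0364, so δp = 0.0563.
Q = p + b: δQ = √(δp² + δb²) = √(0.00318 + 0.000196) = 0.0581
Q = 1.93.

1.93 ± 0.0581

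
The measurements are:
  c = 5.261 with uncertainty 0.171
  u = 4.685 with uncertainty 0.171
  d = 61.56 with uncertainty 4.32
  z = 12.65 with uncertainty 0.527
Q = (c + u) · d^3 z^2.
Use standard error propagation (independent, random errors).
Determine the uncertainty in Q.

8.46e+07

Let w = c + u = 9.946. δw = √(δc² + δu²) = √(0.0292 + 0.0292) = 0.242, so δw/w = 0.0243.
Q is then a monomial in w, d, z:
δQ/Q = √((δw/w)² + (3·δd/d)² + (2·δz/z)²) = √(0.000591 + 0.0443 + 0.00694) = 0.228
Q = 3.713e+08, so δQ = 0.228 × 3.713e+08 = 8.46e+07.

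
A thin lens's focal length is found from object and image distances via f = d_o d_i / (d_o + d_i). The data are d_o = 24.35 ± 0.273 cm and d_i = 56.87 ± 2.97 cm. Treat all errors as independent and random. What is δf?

∂f/∂d_o = (d_i/(d_o+d_i))² = 0.490;  ∂f/∂d_i = (d_o/(d_o+d_i))² = 0.0899
δf = √((∂f/∂d_o · δd_o)² + (∂f/∂d_i · δd_i)²) = √(0.0179 + 0.0713) = 0.299 cm

0.299 cm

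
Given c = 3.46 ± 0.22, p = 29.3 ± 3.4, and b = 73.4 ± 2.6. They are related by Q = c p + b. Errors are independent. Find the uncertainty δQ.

13.7

Let w = c·p = 101. δw/w = √((1·δc/c)² + (1·δp/p)²) = √(0.00404 + 0.0135) = 0.132, so δw = 13.4.
Q = w + b: δQ = √(δw² + δb²) = √(180 + 6.76) = 13.7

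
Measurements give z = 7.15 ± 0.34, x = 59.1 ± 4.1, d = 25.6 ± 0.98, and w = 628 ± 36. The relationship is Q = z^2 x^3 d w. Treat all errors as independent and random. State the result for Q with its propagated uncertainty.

(1.70 ± 0.405) × 10^11

For a monomial Q ∝ z^2, x^3, d, w, fractional errors add in quadrature:
  (2·δz/z)² = (2×0.0476)² = 0.00904;  (3·δx/x)² = (3×0.0694)² = 0.0433;  (1·δd/d)² = (1×0.0383)² = 0.00147;  (1·δw/w)² = (1×0.0573)² = 0.00329
δQ/Q = √(0.0571) = 0.239
Q = 1.7e+11, so δQ = 0.239 × 1.7e+11 = 4.05e+10.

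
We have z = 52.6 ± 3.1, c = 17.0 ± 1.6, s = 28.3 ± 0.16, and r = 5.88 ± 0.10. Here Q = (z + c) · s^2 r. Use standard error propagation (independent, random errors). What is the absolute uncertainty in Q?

17700

Let u = z + c = 69.6. δu = √(δz² + δc²) = √(9.61 + 2.56) = 3.49, so δu/u = 0.0501.
Q is then a monomial in u, s, r:
δQ/Q = √((δu/u)² + (2·δs/s)² + (1·δr/r)²) = √(0.00251 + 0.000128 + 0.000289) = 0.0541
Q = 3.28e+05, so δQ = 0.0541 × 3.28e+05 = 17700.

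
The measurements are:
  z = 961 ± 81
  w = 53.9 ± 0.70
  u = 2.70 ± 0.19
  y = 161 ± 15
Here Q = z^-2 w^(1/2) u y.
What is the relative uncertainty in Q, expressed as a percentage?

20.5%

For a monomial Q ∝ z^-2, w^(1/2), u, y, fractional errors add in quadrature:
  (-2·δz/z)² = (-2×0.0843)² = 0.0284;  (½·δw/w)² = (0.5×0.0130)² = 4.22e-05;  (1·δu/u)² = (1×0.0704)² = 0.00495;  (1·δy/y)² = (1×0.0932)² = 0.00868
δQ/Q = √(0.0421) = 0.205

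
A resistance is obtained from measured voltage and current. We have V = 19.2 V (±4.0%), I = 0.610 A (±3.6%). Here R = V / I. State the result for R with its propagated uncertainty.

Products/powers → add relative errors in quadrature, weighted by exponent:
  (1·δV/V)² = (1×0.0400)² = 0.00160;  (-1·δI/I)² = (-1×0.0360)² = 0.00130
δR/R = √(0.00290) = 0.0538
R = 31.5 Ω, so δR = 0.0538 × 31.5 = 1.69 Ω.

31.5 ± 1.69 Ω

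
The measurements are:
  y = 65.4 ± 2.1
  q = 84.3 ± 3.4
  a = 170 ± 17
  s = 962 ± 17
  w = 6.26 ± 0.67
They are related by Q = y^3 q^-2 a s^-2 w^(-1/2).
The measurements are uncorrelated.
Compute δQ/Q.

0.173

Q is a product of powers, so relative uncertainties combine in quadrature:
  (3·δy/y)² = (3×0.0321)² = 0.00928;  (-2·δq/q)² = (-2×0.0403)² = 0.00651;  (1·δa/a)² = (1×0.100)² = 0.0100;  (-2·δs/s)² = (-2×0.0177)² = 0.00125;  (−½·δw/w)² = (-0.5×0.107)² = 0.00286
δQ/Q = √(0.0299) = 0.173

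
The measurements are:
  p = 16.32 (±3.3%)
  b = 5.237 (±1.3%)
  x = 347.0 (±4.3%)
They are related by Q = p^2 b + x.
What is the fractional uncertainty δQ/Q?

0.0545

Let w = p^2·b = 1395. δw/w = √((2·δp/p)² + (1·δb/b)²) = √(0.00436 + 0.000169) = 0.0673, so δw = 93.8.
Q = w + x: δQ = √(δw² + δx²) = √(8800 + 223) = 95.0
Q = 1742, so δQ/Q = 95.0/1742 = 0.0545.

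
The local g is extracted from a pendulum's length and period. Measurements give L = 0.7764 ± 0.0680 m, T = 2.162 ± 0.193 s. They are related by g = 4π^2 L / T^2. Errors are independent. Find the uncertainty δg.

1.30 m/s^2

Since g is a product/quotient, work with relative uncertainties:
  (1·δL/L)² = (1×0.0876)² = 0.00767;  (-2·δT/T)² = (-2×0.0893)² = 0.0319
δg/g = √(0.0395) = 0.199
g = 6.557 m/s^2, so δg = 0.199 × 6.557 = 1.30 m/s^2.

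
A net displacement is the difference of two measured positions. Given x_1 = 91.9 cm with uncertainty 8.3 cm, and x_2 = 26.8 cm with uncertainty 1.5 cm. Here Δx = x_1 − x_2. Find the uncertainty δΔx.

Absolute uncertainties add in quadrature for a linear combination:
  (δx_1)² = 68.9;  (δx_2)² = 2.25
δΔx = √(71.1) = 8.43 cm

8.43 cm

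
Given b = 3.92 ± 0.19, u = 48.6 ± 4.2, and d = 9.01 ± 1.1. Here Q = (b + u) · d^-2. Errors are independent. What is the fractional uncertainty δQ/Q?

0.257

Let w = b + u = 52.5. δw = √(δb² + δu²) = √(0.0361 + 17.6) = 4.20, so δw/w = 0.0801.
Q is then a monomial in w, d:
δQ/Q = √((δw/w)² + (-2·δd/d)²) = √(0.00641 + 0.0596) = 0.257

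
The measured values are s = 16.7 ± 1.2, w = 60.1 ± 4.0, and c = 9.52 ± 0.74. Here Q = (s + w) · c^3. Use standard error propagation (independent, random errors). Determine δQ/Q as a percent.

23.9%

Let u = s + w = 76.8. δu = √(δs² + δw²) = √(1.44 + 16.0) = 4.18, so δu/u = 0.0544.
Q is then a monomial in u, c:
δQ/Q = √((δu/u)² + (3·δc/c)²) = √(0.00296 + 0.0544) = 0.239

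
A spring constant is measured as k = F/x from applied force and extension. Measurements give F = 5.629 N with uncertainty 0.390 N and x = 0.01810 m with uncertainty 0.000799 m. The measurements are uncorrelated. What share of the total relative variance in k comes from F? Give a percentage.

71.1%

(δk/k)² = (1·δF/F)² + (-1·δx/x)²
  F term: (1×0.0693)² = 0.00480
  x term: (-1×0.0441)² = 0.00195
Total = 0.00675. Share from F = 0.00480/0.00675 = 0.711.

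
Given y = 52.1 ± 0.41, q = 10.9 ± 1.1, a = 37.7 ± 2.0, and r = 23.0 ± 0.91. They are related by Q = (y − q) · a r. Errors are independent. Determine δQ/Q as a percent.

7.21%

Let u = y − q = 41.2. δu = √(δy² + δq²) = √(0.168 + 1.21) = 1.17, so δu/u = 0.0285.
Q is then a monomial in u, a, r:
δQ/Q = √((δu/u)² + (1·δa/a)² + (1·δr/r)²) = √(0.000812 + 0.00281 + 0.00157) = 0.0721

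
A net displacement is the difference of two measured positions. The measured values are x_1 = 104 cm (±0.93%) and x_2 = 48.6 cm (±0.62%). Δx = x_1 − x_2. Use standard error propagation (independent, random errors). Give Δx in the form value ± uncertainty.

55.4 ± 1.01 cm

Sums and differences: (δΔx)² = Σ (cᵢ δxᵢ)².
  (δx_1)² = 0.935;  (δx_2)² = 0.0908
δΔx = √(1.03) = 1.01 cm
Δx = 55.4 cm.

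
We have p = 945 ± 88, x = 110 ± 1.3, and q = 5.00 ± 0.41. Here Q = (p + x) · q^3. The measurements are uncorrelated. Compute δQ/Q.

Let u = p + x = 1060. δu = √(δp² + δx²) = √(7740 + 1.69) = 88.0, so δu/u = 0.0834.
Q is then a monomial in u, q:
δQ/Q = √((δu/u)² + (3·δq/q)²) = √(0.00696 + 0.0605) = 0.260

0.260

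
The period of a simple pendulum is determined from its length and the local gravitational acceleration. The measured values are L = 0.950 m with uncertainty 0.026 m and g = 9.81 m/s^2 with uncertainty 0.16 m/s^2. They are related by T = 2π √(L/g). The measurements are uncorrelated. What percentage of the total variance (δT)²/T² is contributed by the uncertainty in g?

(δT/T)² = (½·δL/L)² + (−½·δg/g)²
  L term: (0.5×0.0274)² = 0.000187
  g term: (-0.5×0.0163)² = 6.65e-05
Total = 0.000254. Share from g = 6.65e-05/0.000254 = 0.262.

26.2%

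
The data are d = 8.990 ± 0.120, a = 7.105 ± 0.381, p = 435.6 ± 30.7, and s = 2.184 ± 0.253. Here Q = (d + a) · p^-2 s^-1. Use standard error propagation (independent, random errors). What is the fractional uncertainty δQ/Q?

Let u = d + a = 16.09. δu = √(δd² + δa²) = √(0.0144 + 0.145) = 0.399, so δu/u = 0.0248.
Q is then a monomial in u, p, s:
δQ/Q = √((δu/u)² + (-2·δp/p)² + (-1·δs/s)²) = √(0.000616 + 0.0199 + 0.0134) = 0.184

0.184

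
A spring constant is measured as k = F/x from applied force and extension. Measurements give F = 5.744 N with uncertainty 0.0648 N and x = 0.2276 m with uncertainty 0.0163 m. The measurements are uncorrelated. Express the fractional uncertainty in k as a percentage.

7.25%

Since k is a product/quotient, work with relative uncertainties:
  (1·δF/F)² = (1×0.0113)² = 0.000127;  (-1·δx/x)² = (-1×0.0716)² = 0.00513
δk/k = √(0.00526) = 0.0725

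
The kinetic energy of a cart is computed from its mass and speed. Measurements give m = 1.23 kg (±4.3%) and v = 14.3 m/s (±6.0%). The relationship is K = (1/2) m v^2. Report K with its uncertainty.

126 ± 16.0 J

Each factor contributes (exponent × relative error)² to (δK/K)²:
  (1·δm/m)² = (1×0.0430)² = 0.00185;  (2·δv/v)² = (2×0.0600)² = 0.0144
δK/K = √(0.0162) = 0.127
K = 126 J, so δK = 0.127 × 126 = 16.0 J.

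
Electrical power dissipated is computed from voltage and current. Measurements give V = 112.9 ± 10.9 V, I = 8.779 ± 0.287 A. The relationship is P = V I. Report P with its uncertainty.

991.1 ± 101 W

Since P is a product/quotient, work with relative uncertainties:
  (1·δV/V)² = (1×0.0965)² = 0.00932;  (1·δI/I)² = (1×0.0327)² = 0.00107
δP/P = √(0.0104) = 0.102
P = 991.1 W, so δP = 0.102 × 991.1 = 101 W.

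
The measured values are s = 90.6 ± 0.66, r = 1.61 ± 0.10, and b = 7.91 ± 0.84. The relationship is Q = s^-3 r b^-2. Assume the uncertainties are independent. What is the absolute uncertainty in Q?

Q is a product of powers, so relative uncertainties combine in quadrature:
  (-3·δs/s)² = (-3×0.00728)² = 0.000478;  (1·δr/r)² = (1×0.0621)² = 0.00386;  (-2·δb/b)² = (-2×0.106)² = 0.0451
δQ/Q = √(0.0494) = 0.222
Q = 3.46e-08, so δQ = 0.222 × 3.46e-08 = 7.69e-09.

7.69e-09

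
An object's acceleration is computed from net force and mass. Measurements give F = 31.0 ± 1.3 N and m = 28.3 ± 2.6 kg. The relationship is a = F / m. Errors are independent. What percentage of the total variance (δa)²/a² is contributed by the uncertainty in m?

(δa/a)² = (1·δF/F)² + (-1·δm/m)²
  F term: (1×0.0419)² = 0.00176
  m term: (-1×0.0919)² = 0.00844
Total = 0.0102. Share from m = 0.00844/0.0102 = 0.828.

82.8%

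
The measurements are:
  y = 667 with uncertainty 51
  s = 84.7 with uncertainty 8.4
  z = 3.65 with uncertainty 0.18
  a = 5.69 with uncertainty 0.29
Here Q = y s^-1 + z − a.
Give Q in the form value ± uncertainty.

5.83 ± 1.04

Let p = y·s^-1 = 7.87. δp/p = √((1·δy/y)² + (-1·δs/s)²) = √(0.00585 + 0.00984) = 0.125, so δp = 0.986.
Q = p + z − a: δQ = √(δp² + δz² + δa²) = √(0.972 + 0.0324 + 0.0841) = 1.04
Q = 5.83.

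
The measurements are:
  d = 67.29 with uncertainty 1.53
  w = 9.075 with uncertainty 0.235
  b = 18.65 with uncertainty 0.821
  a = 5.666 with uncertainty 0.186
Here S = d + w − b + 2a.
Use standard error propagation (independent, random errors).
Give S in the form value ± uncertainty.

Sums and differences: (δS)² = Σ (cᵢ δxᵢ)².
  (δd)² = 2.34;  (δw)² = 0.0552;  (δb)² = 0.674;  (2·δa)² = 0.138
δS = √(3.21) = 1.79
S = 69.05.

69.05 ± 1.79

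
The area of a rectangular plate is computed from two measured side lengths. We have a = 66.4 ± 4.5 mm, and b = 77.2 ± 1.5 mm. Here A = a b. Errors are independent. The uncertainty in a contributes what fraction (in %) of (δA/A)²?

(δA/A)² = (1·δa/a)² + (1·δb/b)²
  a term: (1×0.0678)² = 0.00459
  b term: (1×0.0194)² = 0.000378
Total = 0.00497. Share from a = 0.00459/0.00497 = 0.924.

92.4%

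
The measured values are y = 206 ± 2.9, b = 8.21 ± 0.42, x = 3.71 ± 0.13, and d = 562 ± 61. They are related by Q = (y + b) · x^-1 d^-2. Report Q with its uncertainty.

Let u = y + b = 214. δu = √(δy² + δb²) = √(8.41 + 0.176) = 2.93, so δu/u = 0.0137.
Q is then a monomial in u, x, d:
δQ/Q = √((δu/u)² + (-1·δx/x)² + (-2·δd/d)²) = √(0.000187 + 0.00123 + 0.0471) = 0.220
Q = 0.000183, so δQ = 0.220 × 0.000183 = 4.03e-05.

(1.83 ± 0.403) × 10^-4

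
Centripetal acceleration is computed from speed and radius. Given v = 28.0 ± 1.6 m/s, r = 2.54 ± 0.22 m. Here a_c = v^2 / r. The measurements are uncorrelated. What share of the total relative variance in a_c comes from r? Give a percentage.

36.5%

(δa_c/a_c)² = (2·δv/v)² + (-1·δr/r)²
  v term: (2×0.0571)² = 0.0131
  r term: (-1×0.0866)² = 0.00750
Total = 0.0206. Share from r = 0.00750/0.0206 = 0.365.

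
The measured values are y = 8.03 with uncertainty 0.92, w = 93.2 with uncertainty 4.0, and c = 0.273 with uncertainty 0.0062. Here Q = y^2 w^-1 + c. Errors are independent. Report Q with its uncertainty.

0.965 ± 0.161

Let p = y^2·w^-1 = 0.692. δp/p = √((2·δy/y)² + (-1·δw/w)²) = √(0.0525 + 0.00184) = 0.233, so δp = 0.161.
Q = p + c: δQ = √(δp² + δc²) = √(0.0260 + 3.84e-05) = 0.161
Q = 0.965.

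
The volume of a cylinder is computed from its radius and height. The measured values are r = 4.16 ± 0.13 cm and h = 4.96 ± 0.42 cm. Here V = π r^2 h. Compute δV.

28.4 cm^3

Since V is a product/quotient, work with relative uncertainties:
  (2·δr/r)² = (2×0.0312)² = 0.00391;  (1·δh/h)² = (1×0.0847)² = 0.00717
δV/V = √(0.0111) = 0.105
V = 270 cm^3, so δV = 0.105 × 270 = 28.4 cm^3.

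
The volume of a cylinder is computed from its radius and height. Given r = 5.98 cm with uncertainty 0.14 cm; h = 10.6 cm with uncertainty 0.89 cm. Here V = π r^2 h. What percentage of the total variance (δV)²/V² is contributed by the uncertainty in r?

23.7%

(δV/V)² = (2·δr/r)² + (1·δh/h)²
  r term: (2×0.0234)² = 0.00219
  h term: (1×0.0840)² = 0.00705
Total = 0.00924. Share from r = 0.00219/0.00924 = 0.237.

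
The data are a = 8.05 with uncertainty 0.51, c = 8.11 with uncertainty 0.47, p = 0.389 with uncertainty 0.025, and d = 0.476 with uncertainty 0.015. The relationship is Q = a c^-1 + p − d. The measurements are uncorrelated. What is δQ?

Let w = a·c^-1 = 0.993. δw/w = √((1·δa/a)² + (-1·δc/c)²) = √(0.00401 + 0.00336) = 0.0859, so δw = 0.0852.
Q = w + p − d: δQ = √(δw² + δp² + δd²) = √(0.00726 + 0.000625 + 0.000225) = 0.0901

0.0901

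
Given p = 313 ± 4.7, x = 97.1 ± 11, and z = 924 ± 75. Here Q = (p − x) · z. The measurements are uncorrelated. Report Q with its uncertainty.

Let u = p − x = 216. δu = √(δp² + δx²) = √(22.1 + 121) = 12.0, so δu/u = 0.0554.
Q is then a monomial in u, z:
δQ/Q = √((δu/u)² + (1·δz/z)²) = √(0.00307 + 0.00659) = 0.0983
Q = 1.99e+05, so δQ = 0.0983 × 1.99e+05 = 19600.

(1.99 ± 0.196) × 10^5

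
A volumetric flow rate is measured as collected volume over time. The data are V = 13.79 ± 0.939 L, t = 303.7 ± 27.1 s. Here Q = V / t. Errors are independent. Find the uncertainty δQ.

Q is a product of powers, so relative uncertainties combine in quadrature:
  (1·δV/V)² = (1×0.0681)² = 0.00464;  (-1·δt/t)² = (-1×0.0892)² = 0.00796
δQ/Q = √(0.0126) = 0.112
Q = 0.04541 L/s, so δQ = 0.112 × 0.04541 = 0.00510 L/s.

0.00510 L/s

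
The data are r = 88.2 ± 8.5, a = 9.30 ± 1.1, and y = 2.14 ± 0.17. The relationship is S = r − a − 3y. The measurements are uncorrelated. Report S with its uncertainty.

Sums and differences: (δS)² = Σ (cᵢ δxᵢ)².
  (δr)² = 72.2;  (δa)² = 1.21;  (3·δy)² = 0.260
δS = √(73.7) = 8.59
S = 72.5.

72.5 ± 8.59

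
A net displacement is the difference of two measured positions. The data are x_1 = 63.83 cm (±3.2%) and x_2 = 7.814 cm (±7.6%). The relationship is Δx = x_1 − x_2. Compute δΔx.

2.13 cm

Δx is a linear combination, so absolute uncertainties add in quadrature:
  (δx_1)² = 4.17;  (δx_2)² = 0.353
δΔx = √(4.52) = 2.13 cm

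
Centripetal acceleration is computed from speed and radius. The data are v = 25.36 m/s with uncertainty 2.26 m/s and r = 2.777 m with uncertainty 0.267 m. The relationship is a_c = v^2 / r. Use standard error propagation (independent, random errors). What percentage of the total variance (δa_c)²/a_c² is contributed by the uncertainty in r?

22.5%

(δa_c/a_c)² = (2·δv/v)² + (-1·δr/r)²
  v term: (2×0.0891)² = 0.0318
  r term: (-1×0.0961)² = 0.00924
Total = 0.0410. Share from r = 0.00924/0.0410 = 0.225.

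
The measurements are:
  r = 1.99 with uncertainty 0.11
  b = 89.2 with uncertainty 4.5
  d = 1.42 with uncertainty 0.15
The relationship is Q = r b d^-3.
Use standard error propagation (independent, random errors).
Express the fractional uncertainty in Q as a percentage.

Relative error in a monomial: (δQ/Q)² = Σ (nᵢ · δxᵢ/xᵢ)².
  (1·δr/r)² = (1×0.0553)² = 0.00306;  (1·δb/b)² = (1×0.0504)² = 0.00255;  (-3·δd/d)² = (-3×0.106)² = 0.100
δQ/Q = √(0.106) = 0.326

32.6%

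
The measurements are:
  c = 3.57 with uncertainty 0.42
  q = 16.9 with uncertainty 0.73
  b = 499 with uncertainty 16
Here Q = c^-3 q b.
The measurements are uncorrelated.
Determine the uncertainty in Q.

66.2

For a monomial Q ∝ c^-3, q, b, fractional errors add in quadrature:
  (-3·δc/c)² = (-3×0.118)² = 0.125;  (1·δq/q)² = (1×0.0432)² = 0.00187;  (1·δb/b)² = (1×0.0321)² = 0.00103
δQ/Q = √(0.127) = 0.357
Q = 185, so δQ = 0.357 × 185 = 66.2.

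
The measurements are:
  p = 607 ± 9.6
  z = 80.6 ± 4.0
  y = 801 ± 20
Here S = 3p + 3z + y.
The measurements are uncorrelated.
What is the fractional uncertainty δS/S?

Sums and differences: (δS)² = Σ (cᵢ δxᵢ)².
  (3·δp)² = 829;  (3·δz)² = 144;  (δy)² = 400
δS = √(1370) = 37.1
S = 2860, so δS/S = 37.1/2860 = 0.0129.

0.0129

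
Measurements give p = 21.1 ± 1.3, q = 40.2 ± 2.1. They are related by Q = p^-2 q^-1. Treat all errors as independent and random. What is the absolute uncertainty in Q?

Since Q is a product/quotient, work with relative uncertainties:
  (-2·δp/p)² = (-2×0.0616)² = 0.0152;  (-1·δq/q)² = (-1×0.0522)² = 0.00273
δQ/Q = √(0.0179) = 0.134
Q = 5.59e-05, so δQ = 0.134 × 5.59e-05 = 7.48e-06.

7.48e-06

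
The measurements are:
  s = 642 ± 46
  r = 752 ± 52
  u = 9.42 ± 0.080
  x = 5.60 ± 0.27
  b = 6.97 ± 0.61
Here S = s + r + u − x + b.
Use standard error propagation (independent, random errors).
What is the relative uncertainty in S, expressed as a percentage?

4.94%

Each term contributes (cᵢ δxᵢ)² to (δS)²:
  (δs)² = 2120;  (δr)² = 2700;  (δu)² = 0.00640;  (δx)² = 0.0729;  (δb)² = 0.372
δS = √(4820) = 69.4
S = 1400, so δS/S = 69.4/1400 = 0.0494.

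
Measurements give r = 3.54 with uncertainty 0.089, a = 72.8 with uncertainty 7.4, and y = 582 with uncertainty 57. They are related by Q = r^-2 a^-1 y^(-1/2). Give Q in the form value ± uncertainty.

Products/powers → add relative errors in quadrature, weighted by exponent:
  (-2·δr/r)² = (-2×0.0251)² = 0.00253;  (-1·δa/a)² = (-1×0.102)² = 0.0103;  (−½·δy/y)² = (-0.5×0.0979)² = 0.00240
δQ/Q = √(0.0153) = 0.124
Q = 4.54e-05, so δQ = 0.124 × 4.54e-05 = 5.61e-06.

(4.54 ± 0.561) × 10^-5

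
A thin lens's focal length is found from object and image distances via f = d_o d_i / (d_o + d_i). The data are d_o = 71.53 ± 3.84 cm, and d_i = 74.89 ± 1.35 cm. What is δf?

1.05 cm

∂f/∂d_o = (d_i/(d_o+d_i))² = 0.262;  ∂f/∂d_i = (d_o/(d_o+d_i))² = 0.239
δf = √((∂f/∂d_o · δd_o)² + (∂f/∂d_i · δd_i)²) = √(1.01 + 0.104) = 1.05 cm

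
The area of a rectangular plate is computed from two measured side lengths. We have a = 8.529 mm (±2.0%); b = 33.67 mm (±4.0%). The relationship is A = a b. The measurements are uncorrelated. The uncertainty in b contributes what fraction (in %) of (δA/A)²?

80.0%

(δA/A)² = (1·δa/a)² + (1·δb/b)²
  a term: (1×0.0200)² = 0.000400
  b term: (1×0.0400)² = 0.00160
Total = 0.00200. Share from b = 0.00160/0.00200 = 0.800.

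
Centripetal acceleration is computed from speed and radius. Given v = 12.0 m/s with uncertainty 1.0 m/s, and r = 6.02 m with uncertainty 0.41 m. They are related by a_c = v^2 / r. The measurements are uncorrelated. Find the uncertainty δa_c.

4.31 m/s^2

Since a_c is a product/quotient, work with relative uncertainties:
  (2·δv/v)² = (2×0.0833)² = 0.0278;  (-1·δr/r)² = (-1×0.0681)² = 0.00464
δa_c/a_c = √(0.0324) = 0.180
a_c = 23.9 m/s^2, so δa_c = 0.180 × 23.9 = 4.31 m/s^2.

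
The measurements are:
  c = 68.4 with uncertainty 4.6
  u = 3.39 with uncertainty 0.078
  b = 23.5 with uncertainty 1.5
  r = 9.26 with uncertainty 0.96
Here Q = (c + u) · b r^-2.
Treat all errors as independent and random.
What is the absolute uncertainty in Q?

4.45

Let w = c + u = 71.8. δw = √(δc² + δu²) = √(21.2 + 0.00608) = 4.60, so δw/w = 0.0641.
Q is then a monomial in w, b, r:
δQ/Q = √((δw/w)² + (1·δb/b)² + (-2·δr/r)²) = √(0.00411 + 0.00407 + 0.0430) = 0.226
Q = 19.7, so δQ = 0.226 × 19.7 = 4.45.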